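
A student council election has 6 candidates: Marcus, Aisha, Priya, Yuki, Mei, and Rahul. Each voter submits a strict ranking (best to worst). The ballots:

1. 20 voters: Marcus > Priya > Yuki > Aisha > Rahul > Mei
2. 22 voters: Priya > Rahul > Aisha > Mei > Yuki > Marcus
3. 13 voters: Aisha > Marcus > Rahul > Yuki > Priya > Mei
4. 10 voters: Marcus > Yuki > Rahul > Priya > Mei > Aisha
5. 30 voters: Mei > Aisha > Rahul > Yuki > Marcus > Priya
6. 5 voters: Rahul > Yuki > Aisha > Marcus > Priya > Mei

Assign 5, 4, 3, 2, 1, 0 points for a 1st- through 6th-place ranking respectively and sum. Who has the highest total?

Marcus: 20·5 + 22·0 + 13·4 + 10·5 + 30·1 + 5·2 = 242
Aisha: 20·2 + 22·3 + 13·5 + 10·0 + 30·4 + 5·3 = 306
Priya: 20·4 + 22·5 + 13·1 + 10·2 + 30·0 + 5·1 = 228
Yuki: 20·3 + 22·1 + 13·2 + 10·4 + 30·2 + 5·4 = 228
Mei: 20·0 + 22·2 + 13·0 + 10·1 + 30·5 + 5·0 = 204
Rahul: 20·1 + 22·4 + 13·3 + 10·3 + 30·3 + 5·5 = 292
Aisha has the highest Borda score (306).

Aisha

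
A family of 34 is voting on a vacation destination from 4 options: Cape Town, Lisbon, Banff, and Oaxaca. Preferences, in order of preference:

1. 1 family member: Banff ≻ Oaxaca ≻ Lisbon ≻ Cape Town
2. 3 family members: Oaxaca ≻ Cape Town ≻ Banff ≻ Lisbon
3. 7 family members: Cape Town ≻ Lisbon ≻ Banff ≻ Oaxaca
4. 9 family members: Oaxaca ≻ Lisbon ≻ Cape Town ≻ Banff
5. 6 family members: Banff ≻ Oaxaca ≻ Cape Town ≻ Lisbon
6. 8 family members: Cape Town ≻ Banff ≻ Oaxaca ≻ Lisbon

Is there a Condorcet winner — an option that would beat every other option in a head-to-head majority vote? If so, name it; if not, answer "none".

Checking pairwise contests:
Oaxaca beats Cape Town 19–15.
Cape Town beats Lisbon 24–10.
Cape Town beats Banff 27–7.
Banff beats Oaxaca 22–12.
Every option loses at least one head-to-head, so there is no Condorcet winner.

none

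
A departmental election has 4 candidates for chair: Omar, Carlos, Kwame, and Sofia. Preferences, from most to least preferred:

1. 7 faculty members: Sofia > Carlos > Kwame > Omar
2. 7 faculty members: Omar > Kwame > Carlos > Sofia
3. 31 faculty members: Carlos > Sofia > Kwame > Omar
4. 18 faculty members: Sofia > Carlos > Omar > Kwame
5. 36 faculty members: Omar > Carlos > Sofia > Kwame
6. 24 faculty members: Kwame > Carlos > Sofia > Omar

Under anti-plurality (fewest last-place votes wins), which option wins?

Carlos

Last-place votes: Omar 62, Carlos 0, Kwame 54, Sofia 7.
Carlos is ranked last by the fewest voters, so Carlos wins.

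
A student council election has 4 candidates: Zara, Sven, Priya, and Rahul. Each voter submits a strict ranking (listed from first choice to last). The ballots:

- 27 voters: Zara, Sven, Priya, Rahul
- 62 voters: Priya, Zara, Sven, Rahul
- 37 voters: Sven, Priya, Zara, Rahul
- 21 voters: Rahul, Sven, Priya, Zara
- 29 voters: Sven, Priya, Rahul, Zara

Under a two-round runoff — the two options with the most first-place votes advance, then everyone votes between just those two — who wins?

Sven

Round 1 first-place votes: Zara 27, Sven 66, Priya 62, Rahul 21.
Sven and Priya advance.
Runoff: Sven is preferred to Priya by 114 voters; Priya by 62.
Sven wins the runoff.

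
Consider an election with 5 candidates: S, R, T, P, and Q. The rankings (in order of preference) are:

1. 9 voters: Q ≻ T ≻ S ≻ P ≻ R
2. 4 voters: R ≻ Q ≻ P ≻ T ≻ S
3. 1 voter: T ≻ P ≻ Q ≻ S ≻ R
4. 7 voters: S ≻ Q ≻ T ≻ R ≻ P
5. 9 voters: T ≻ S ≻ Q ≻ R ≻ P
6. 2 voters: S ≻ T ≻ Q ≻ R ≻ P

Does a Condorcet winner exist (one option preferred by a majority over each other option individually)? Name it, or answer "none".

none

Checking pairwise contests:
T beats S 23–9.
S beats R 28–4.
Q beats T 20–12.
S beats P 27–5.
S beats Q 18–14.
Every option loses at least one head-to-head, so there is no Condorcet winner.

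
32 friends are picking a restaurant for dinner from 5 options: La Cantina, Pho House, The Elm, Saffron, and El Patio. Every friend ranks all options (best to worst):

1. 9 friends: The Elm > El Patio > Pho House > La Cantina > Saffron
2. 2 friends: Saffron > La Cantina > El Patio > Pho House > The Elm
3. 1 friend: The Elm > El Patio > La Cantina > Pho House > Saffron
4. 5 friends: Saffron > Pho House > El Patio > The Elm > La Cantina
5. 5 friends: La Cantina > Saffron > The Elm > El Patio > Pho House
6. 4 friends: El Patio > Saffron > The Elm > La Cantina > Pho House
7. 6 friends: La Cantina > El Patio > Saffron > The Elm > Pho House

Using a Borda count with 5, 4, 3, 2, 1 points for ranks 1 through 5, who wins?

El Patio

La Cantina: 9·2 + 2·4 + 1·3 + 5·1 + 5·5 + 4·2 + 6·5 = 97
Pho House: 9·3 + 2·2 + 1·2 + 5·4 + 5·1 + 4·1 + 6·1 = 68
The Elm: 9·5 + 2·1 + 1·5 + 5·2 + 5·3 + 4·3 + 6·2 = 101
Saffron: 9·1 + 2·5 + 1·1 + 5·5 + 5·4 + 4·4 + 6·3 = 99
El Patio: 9·4 + 2·3 + 1·4 + 5·3 + 5·2 + 4·5 + 6·4 = 115
El Patio has the highest Borda score (115).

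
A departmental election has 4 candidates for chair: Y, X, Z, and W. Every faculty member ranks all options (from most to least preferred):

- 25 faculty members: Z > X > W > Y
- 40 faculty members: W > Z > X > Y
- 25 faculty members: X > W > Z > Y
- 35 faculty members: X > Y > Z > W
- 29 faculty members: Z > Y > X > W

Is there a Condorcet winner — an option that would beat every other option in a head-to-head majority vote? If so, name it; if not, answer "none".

Z

Z vs Y: 119–35 for Z.
Z vs X: 94–60 for Z.
Z vs W: 89–65 for Z.
Z beats every other option head-to-head.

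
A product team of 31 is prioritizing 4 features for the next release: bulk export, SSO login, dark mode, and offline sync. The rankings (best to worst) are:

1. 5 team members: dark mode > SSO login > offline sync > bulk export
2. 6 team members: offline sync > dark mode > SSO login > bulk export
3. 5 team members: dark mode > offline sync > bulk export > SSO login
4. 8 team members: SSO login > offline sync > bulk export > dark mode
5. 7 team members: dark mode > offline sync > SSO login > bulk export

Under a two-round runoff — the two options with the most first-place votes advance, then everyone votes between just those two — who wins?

Round 1 first-place votes: bulk export 0, SSO login 8, dark mode 17, offline sync 6.
dark mode and SSO login advance.
Runoff: dark mode is preferred to SSO login by 23 voters; SSO login by 8.
dark mode wins the runoff.

dark mode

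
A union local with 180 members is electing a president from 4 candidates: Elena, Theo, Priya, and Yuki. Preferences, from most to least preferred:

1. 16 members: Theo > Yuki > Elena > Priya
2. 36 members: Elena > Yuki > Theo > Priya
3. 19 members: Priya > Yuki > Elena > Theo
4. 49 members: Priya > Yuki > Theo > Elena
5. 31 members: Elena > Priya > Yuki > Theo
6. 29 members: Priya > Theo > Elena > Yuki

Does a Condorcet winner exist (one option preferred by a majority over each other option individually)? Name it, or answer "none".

Priya vs Elena: 97–83 for Priya.
Priya vs Theo: 128–52 for Priya.
Priya vs Yuki: 128–52 for Priya.
Priya beats every other option head-to-head.

Priya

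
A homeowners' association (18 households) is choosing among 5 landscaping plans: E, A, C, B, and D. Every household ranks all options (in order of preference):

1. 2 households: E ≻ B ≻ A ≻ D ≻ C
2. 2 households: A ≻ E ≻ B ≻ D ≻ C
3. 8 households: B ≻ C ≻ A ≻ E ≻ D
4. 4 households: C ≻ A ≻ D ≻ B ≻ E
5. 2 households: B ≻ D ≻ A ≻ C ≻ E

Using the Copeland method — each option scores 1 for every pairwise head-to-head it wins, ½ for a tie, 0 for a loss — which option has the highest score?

B

E: beats D; loses to A, C, and B → score 1.
A: beats E and D; loses to C and B → score 2.
C: beats E, A, and D; loses to B → score 3.
B: beats E, A, C, and D → score 4.
D: loses to E, A, C, and B → score 0.
B has the best pairwise record.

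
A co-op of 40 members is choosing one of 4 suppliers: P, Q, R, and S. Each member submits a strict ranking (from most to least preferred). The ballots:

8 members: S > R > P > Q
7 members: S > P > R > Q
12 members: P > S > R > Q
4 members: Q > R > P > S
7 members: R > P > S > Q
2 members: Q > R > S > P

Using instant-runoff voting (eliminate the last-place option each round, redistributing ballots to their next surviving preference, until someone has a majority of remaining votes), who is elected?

Round 1: P 12, Q 6, R 7, S 15. Eliminate Q.
Round 2: P 12, R 13, S 15. Eliminate P.
Round 3: R 13, S 27. S has a majority.

S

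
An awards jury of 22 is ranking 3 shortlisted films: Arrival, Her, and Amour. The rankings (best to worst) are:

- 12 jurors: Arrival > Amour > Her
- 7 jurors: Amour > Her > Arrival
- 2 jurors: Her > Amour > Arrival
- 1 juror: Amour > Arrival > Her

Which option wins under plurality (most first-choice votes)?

First-place votes: Arrival 12, Her 2, Amour 8.
Arrival has the most first-place votes.

Arrival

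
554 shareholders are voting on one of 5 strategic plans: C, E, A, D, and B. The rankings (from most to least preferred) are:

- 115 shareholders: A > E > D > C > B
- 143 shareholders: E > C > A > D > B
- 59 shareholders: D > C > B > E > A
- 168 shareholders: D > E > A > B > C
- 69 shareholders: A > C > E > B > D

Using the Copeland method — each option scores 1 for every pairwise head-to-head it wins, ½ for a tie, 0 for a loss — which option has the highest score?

C: beats B; loses to E, A, and D → score 1.
E: beats C, A, D, and B → score 4.
A: beats C, D, and B; loses to E → score 3.
D: beats C and B; loses to E and A → score 2.
B: loses to C, E, A, and D → score 0.
E has the best pairwise record.

E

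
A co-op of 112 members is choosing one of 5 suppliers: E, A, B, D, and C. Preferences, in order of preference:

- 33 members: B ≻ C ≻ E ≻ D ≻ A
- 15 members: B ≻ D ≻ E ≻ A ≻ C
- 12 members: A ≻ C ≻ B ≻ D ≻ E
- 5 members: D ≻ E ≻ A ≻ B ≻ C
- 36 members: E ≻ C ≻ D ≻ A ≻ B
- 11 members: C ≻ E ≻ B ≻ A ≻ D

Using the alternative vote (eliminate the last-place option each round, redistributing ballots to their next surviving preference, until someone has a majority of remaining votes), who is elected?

Round 1: E 36, A 12, B 48, D 5, C 11. Eliminate D.
Round 2: E 41, A 12, B 48, C 11. Eliminate C.
Round 3: E 52, A 12, B 48. Eliminate A.
Round 4: E 52, B 60. B has a majority.

B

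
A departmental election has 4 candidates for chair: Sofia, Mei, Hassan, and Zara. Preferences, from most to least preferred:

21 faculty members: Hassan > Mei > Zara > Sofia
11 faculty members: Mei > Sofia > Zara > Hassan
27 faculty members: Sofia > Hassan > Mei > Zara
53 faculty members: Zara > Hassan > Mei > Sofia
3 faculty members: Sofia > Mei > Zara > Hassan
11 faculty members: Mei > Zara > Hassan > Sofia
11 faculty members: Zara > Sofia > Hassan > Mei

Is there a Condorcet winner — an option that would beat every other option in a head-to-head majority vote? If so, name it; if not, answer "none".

none

Checking pairwise contests:
Mei beats Sofia 96–41.
Hassan beats Mei 112–25.
Zara beats Hassan 89–48.
Mei beats Zara 73–64.
Every option loses at least one head-to-head, so there is no Condorcet winner.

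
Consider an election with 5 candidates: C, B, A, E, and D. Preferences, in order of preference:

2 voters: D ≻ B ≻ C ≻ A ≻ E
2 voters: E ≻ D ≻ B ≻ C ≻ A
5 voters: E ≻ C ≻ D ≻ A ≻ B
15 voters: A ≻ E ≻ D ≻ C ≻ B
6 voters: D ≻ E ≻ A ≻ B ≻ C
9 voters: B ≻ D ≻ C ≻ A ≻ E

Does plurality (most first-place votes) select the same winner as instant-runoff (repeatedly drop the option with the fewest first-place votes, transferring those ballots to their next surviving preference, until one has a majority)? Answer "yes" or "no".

Plurality — first-place votes: C 0, B 9, A 15, E 7, D 8. Winner: A.
Instant-runoff — R1 C 0, B 9, A 15, E 7, D 8 (C out); R2 B 9, A 15, E 7, D 8 (E out); R3 B 9, A 15, D 15 (B out); R4 A 15, D 24 (D winner). Winner: D.
The two methods disagree.

no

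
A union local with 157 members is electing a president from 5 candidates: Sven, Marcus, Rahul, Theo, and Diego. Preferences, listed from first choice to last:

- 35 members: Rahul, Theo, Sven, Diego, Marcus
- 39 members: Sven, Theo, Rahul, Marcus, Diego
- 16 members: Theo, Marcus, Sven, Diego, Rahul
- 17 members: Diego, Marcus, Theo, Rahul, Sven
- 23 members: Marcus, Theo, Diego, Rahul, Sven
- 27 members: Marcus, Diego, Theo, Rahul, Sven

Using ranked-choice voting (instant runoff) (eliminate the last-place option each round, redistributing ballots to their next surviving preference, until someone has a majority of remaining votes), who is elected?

Marcus

Round 1: Sven 39, Marcus 50, Rahul 35, Theo 16, Diego 17. Eliminate Theo.
Round 2: Sven 39, Marcus 66, Rahul 35, Diego 17. Eliminate Diego.
Round 3: Sven 39, Marcus 83, Rahul 35. Marcus has a majority.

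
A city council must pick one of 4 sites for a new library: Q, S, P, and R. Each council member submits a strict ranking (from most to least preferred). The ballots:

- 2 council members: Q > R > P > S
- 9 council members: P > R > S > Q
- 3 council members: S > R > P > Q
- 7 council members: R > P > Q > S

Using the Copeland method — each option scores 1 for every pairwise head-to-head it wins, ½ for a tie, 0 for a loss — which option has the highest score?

R

Q: loses to S, P, and R → score 0.
S: beats Q; loses to P and R → score 1.
P: beats Q and S; loses to R → score 2.
R: beats Q, S, and P → score 3.
R has the best pairwise record.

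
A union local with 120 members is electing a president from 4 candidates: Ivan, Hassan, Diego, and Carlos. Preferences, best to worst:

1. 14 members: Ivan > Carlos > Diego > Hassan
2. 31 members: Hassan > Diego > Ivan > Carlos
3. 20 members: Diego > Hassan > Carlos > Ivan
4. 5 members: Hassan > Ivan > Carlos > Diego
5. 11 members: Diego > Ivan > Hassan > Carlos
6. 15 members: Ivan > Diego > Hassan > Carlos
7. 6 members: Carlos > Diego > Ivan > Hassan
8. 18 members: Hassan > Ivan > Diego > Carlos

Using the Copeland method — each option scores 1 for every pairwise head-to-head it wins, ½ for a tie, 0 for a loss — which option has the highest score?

Diego

Ivan: beats Carlos; loses to Hassan and Diego → score 1.
Hassan: beats Ivan and Carlos; loses to Diego → score 2.
Diego: beats Ivan, Hassan, and Carlos → score 3.
Carlos: loses to Ivan, Hassan, and Diego → score 0.
Diego has the best pairwise record.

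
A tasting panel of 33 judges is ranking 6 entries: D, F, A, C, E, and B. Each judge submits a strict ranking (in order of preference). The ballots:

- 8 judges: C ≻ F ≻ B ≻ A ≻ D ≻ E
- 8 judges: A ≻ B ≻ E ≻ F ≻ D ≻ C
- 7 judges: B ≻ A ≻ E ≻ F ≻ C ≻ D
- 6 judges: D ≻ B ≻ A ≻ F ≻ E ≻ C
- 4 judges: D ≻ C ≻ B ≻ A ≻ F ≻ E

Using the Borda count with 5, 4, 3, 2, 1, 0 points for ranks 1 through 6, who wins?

B

D: 8·1 + 8·1 + 7·0 + 6·5 + 4·5 = 66
F: 8·4 + 8·2 + 7·2 + 6·2 + 4·1 = 78
A: 8·2 + 8·5 + 7·4 + 6·3 + 4·2 = 110
C: 8·5 + 8·0 + 7·1 + 6·0 + 4·4 = 63
E: 8·0 + 8·3 + 7·3 + 6·1 + 4·0 = 51
B: 8·3 + 8·4 + 7·5 + 6·4 + 4·3 = 127
B has the highest Borda score (127).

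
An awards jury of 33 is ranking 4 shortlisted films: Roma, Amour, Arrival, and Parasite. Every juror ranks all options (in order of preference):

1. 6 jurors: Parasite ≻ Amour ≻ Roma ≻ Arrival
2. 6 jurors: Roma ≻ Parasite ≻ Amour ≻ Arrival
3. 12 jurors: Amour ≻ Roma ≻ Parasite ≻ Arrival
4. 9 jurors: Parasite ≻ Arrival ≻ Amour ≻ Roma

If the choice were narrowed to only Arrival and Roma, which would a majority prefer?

Voters preferring Arrival to Roma: 9; preferring Roma to Arrival: 24.
Roma wins the head-to-head.

Roma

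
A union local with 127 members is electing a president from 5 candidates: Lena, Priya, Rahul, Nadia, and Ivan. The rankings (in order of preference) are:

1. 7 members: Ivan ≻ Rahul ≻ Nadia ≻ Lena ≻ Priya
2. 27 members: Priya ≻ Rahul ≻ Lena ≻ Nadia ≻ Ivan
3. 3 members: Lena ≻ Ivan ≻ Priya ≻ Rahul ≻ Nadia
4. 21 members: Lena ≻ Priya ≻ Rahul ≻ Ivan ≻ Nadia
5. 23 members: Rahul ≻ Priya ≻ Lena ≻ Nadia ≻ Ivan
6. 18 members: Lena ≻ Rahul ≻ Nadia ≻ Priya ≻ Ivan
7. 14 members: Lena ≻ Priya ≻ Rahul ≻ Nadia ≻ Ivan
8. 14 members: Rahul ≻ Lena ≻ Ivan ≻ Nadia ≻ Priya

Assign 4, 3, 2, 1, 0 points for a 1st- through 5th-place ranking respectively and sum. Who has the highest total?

Rahul

Lena: 7·1 + 27·2 + 3·4 + 21·4 + 23·2 + 18·4 + 14·4 + 14·3 = 373
Priya: 7·0 + 27·4 + 3·2 + 21·3 + 23·3 + 18·1 + 14·3 + 14·0 = 306
Rahul: 7·3 + 27·3 + 3·1 + 21·2 + 23·4 + 18·3 + 14·2 + 14·4 = 377
Nadia: 7·2 + 27·1 + 3·0 + 21·0 + 23·1 + 18·2 + 14·1 + 14·1 = 128
Ivan: 7·4 + 27·0 + 3·3 + 21·1 + 23·0 + 18·0 + 14·0 + 14·2 = 86
Rahul has the highest Borda score (377).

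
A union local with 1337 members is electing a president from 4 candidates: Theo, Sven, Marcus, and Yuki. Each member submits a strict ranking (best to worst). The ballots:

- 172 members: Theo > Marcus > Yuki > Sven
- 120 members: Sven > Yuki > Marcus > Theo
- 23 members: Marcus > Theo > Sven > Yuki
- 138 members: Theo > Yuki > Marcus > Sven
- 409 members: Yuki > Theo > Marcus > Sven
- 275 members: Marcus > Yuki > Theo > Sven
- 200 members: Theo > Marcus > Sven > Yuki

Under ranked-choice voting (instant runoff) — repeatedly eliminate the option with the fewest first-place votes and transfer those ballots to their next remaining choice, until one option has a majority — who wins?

Round 1: Theo 510, Sven 120, Marcus 298, Yuki 409. Eliminate Sven.
Round 2: Theo 510, Marcus 298, Yuki 529. Eliminate Marcus.
Round 3: Theo 533, Yuki 804. Yuki has a majority.

Yuki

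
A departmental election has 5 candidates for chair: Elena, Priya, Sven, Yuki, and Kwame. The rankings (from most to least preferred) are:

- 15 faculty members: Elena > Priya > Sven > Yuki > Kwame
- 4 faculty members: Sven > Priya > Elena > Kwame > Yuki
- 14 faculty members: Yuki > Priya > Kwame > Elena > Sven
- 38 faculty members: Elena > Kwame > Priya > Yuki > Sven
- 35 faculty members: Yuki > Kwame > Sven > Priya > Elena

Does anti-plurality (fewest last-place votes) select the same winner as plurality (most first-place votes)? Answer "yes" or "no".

Anti-plurality — last-place votes: Elena 35, Priya 0, Sven 52, Yuki 4, Kwame 15. Winner: Priya.
Plurality — first-place votes: Elena 53, Priya 0, Sven 4, Yuki 49, Kwame 0. Winner: Elena.
The two methods disagree.

no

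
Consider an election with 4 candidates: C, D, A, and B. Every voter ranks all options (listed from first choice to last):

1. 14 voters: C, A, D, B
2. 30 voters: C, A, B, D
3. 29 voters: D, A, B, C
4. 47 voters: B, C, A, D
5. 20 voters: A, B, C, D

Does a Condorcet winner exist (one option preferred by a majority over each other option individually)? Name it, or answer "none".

none

Checking pairwise contests:
B beats C 96–44.
C beats D 111–29.
C beats A 91–49.
A beats B 93–47.
Every option loses at least one head-to-head, so there is no Condorcet winner.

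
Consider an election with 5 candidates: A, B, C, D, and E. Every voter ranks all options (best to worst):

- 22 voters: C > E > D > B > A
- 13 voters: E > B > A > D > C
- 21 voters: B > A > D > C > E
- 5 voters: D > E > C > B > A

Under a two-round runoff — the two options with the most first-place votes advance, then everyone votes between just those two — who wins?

Round 1 first-place votes: A 0, B 21, C 22, D 5, E 13.
C and B advance.
Runoff: C is preferred to B by 27 voters; B by 34.
B wins the runoff.

B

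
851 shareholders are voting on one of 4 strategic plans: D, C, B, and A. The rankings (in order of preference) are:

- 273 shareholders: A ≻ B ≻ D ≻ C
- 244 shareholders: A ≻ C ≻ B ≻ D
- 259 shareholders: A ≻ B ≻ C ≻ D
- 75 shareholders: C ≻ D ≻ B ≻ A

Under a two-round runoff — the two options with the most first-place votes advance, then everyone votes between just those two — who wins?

A

Round 1 first-place votes: D 0, C 75, B 0, A 776.
A and C advance.
Runoff: A is preferred to C by 776 voters; C by 75.
A wins the runoff.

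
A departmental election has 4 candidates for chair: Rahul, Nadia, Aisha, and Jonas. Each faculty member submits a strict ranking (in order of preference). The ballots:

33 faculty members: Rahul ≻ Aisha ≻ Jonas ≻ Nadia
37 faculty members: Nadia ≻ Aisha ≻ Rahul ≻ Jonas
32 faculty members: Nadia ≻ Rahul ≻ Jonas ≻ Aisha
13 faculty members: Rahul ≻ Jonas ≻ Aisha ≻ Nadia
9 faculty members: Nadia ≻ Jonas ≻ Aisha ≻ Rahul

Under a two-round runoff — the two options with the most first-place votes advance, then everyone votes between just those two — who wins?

Round 1 first-place votes: Rahul 46, Nadia 78, Aisha 0, Jonas 0.
Nadia and Rahul advance.
Runoff: Nadia is preferred to Rahul by 78 voters; Rahul by 46.
Nadia wins the runoff.

Nadia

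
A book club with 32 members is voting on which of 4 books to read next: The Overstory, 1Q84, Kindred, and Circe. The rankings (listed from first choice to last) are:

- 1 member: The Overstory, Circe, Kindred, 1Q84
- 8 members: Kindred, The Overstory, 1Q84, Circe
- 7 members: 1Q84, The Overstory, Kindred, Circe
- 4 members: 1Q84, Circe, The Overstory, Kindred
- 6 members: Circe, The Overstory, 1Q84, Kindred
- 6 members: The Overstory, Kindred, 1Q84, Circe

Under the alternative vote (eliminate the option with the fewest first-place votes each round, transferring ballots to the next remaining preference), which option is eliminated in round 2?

Round 1: The Overstory 7, 1Q84 11, Kindred 8, Circe 6. Eliminate Circe.
Round 2: The Overstory 13, 1Q84 11, Kindred 8. Eliminate Kindred.

Kindred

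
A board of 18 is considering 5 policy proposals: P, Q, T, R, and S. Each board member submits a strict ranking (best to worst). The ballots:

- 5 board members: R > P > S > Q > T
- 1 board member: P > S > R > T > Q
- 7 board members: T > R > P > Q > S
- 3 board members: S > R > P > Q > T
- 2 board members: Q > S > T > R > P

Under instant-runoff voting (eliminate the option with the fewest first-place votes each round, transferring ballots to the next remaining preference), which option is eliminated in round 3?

R

Round 1: P 1, Q 2, T 7, R 5, S 3. Eliminate P.
Round 2: Q 2, T 7, R 5, S 4. Eliminate Q.
Round 3: T 7, R 5, S 6. Eliminate R.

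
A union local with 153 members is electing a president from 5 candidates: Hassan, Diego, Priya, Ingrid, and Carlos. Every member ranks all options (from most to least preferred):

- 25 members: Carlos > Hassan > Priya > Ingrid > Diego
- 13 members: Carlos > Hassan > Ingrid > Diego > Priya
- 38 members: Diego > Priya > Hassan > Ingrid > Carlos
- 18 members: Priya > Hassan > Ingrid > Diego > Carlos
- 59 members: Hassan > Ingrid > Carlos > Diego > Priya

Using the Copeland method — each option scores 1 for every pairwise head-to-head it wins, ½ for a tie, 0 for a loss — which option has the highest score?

Hassan: beats Diego, Priya, Ingrid, and Carlos → score 4.
Diego: beats Priya; loses to Hassan, Ingrid, and Carlos → score 1.
Priya: beats Ingrid; loses to Hassan, Diego, and Carlos → score 1.
Ingrid: beats Diego and Carlos; loses to Hassan and Priya → score 2.
Carlos: beats Diego and Priya; loses to Hassan and Ingrid → score 2.
Hassan has the best pairwise record.

Hassan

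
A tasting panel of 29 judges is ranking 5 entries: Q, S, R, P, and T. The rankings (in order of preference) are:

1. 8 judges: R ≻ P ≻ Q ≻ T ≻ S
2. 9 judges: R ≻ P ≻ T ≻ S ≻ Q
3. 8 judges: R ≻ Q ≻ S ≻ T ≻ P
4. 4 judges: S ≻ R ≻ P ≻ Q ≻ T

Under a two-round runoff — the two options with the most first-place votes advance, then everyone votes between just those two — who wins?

R

Round 1 first-place votes: Q 0, S 4, R 25, P 0, T 0.
R and S advance.
Runoff: R is preferred to S by 25 voters; S by 4.
R wins the runoff.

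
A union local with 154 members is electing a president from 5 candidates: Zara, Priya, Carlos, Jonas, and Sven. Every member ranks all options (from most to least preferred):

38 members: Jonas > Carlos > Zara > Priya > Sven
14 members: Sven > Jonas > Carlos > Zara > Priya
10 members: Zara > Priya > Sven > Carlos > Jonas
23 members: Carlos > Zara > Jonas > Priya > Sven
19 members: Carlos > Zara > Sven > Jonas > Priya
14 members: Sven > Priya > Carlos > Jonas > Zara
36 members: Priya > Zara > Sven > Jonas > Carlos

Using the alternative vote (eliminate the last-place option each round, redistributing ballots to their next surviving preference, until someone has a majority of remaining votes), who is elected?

Jonas

Round 1: Zara 10, Priya 36, Carlos 42, Jonas 38, Sven 28. Eliminate Zara.
Round 2: Priya 46, Carlos 42, Jonas 38, Sven 28. Eliminate Sven.
Round 3: Priya 60, Carlos 42, Jonas 52. Eliminate Carlos.
Round 4: Priya 60, Jonas 94. Jonas has a majority.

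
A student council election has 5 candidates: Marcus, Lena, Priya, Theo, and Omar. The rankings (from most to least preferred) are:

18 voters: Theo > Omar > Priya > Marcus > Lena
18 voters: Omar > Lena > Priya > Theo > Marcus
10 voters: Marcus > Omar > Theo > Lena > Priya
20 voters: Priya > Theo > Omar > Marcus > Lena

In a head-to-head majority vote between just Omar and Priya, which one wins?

Voters preferring Omar to Priya: 46; preferring Priya to Omar: 20.
Omar wins the head-to-head.

Omar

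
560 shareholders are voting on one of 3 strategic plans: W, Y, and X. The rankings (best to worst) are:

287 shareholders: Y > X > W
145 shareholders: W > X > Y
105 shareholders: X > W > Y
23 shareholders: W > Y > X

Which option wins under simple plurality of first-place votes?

First-place votes: W 168, Y 287, X 105.
Y has the most first-place votes.

Y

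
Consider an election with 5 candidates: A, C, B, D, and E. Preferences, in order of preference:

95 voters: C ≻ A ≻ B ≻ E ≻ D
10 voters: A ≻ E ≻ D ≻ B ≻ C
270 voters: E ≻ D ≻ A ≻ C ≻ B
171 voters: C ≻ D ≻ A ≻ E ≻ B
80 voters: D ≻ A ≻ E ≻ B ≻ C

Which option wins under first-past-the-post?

First-place votes: A 10, C 266, B 0, D 80, E 270.
E has the most first-place votes.

E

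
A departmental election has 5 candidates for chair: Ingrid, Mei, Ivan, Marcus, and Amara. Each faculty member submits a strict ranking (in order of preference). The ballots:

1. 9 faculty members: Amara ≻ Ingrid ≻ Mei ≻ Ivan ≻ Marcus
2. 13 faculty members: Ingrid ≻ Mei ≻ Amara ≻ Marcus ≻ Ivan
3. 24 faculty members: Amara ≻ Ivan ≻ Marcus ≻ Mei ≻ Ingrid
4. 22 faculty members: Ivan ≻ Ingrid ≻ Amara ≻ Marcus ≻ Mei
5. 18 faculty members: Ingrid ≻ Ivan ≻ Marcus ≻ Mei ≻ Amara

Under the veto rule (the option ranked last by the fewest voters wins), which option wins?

Marcus

Last-place votes: Ingrid 24, Mei 22, Ivan 13, Marcus 9, Amara 18.
Marcus is ranked last by the fewest voters, so Marcus wins.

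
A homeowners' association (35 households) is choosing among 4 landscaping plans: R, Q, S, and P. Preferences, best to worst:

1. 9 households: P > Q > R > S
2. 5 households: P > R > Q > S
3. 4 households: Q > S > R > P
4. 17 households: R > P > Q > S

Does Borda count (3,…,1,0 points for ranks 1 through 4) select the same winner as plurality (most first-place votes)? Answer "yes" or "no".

no

Borda — scores: R 74, Q 52, S 8, P 76. Winner: P.
Plurality — first-place votes: R 17, Q 4, S 0, P 14. Winner: R.
The two methods disagree.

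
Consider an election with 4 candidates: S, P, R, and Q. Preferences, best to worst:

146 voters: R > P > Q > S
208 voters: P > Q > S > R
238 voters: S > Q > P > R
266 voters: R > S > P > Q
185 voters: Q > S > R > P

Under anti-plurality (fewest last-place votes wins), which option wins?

Last-place votes: S 146, P 185, R 446, Q 266.
S is ranked last by the fewest voters, so S wins.

S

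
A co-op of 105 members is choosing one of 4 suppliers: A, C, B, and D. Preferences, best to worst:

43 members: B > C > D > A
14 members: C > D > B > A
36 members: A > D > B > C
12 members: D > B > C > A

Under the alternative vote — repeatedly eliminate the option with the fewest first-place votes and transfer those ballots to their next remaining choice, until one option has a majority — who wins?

Round 1: A 36, C 14, B 43, D 12. Eliminate D.
Round 2: A 36, C 14, B 55. B has a majority.

B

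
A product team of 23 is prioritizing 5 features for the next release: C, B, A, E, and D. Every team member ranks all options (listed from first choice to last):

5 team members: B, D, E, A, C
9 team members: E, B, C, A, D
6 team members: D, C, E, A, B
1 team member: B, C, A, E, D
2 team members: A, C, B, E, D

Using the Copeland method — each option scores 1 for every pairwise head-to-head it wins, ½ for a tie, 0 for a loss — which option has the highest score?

E

C: beats A and D; loses to B and E → score 2.
B: beats C, A, and D; loses to E → score 3.
A: beats D; loses to C, B, and E → score 1.
E: beats C, B, A, and D → score 4.
D: loses to C, B, A, and E → score 0.
E has the best pairwise record.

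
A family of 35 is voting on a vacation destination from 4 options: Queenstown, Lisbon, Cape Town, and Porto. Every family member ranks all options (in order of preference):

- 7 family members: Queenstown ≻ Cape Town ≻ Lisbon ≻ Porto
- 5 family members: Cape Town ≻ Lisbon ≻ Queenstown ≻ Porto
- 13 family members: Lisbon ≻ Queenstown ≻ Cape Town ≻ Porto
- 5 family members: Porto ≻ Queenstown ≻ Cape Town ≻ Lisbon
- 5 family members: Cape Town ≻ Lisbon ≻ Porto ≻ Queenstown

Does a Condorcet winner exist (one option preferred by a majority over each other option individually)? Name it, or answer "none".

none

Checking pairwise contests:
Lisbon beats Queenstown 23–12.
Cape Town beats Lisbon 22–13.
Queenstown beats Cape Town 25–10.
Queenstown beats Porto 25–10.
Every option loses at least one head-to-head, so there is no Condorcet winner.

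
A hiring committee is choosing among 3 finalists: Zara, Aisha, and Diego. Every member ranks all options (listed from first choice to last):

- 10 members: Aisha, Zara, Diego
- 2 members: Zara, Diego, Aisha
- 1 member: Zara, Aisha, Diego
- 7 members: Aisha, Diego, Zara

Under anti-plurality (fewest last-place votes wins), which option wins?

Aisha

Last-place votes: Zara 7, Aisha 2, Diego 11.
Aisha is ranked last by the fewest voters, so Aisha wins.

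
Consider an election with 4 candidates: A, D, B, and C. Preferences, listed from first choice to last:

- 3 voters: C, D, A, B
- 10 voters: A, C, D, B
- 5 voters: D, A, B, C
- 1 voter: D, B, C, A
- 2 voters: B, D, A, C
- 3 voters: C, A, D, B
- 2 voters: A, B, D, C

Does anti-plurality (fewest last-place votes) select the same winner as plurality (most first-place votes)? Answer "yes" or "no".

no

Anti-plurality — last-place votes: A 1, D 0, B 16, C 9. Winner: D.
Plurality — first-place votes: A 12, D 6, B 2, C 6. Winner: A.
The two methods disagree.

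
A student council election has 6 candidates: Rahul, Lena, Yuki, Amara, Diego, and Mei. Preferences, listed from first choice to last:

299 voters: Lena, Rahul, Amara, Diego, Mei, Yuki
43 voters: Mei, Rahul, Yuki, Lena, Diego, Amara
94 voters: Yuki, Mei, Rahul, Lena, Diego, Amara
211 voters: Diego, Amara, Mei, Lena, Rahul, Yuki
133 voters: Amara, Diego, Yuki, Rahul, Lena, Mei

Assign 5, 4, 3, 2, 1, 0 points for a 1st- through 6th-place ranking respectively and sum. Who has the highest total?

Amara

Rahul: 299·4 + 43·4 + 94·3 + 211·1 + 133·2 = 2127
Lena: 299·5 + 43·2 + 94·2 + 211·2 + 133·1 = 2324
Yuki: 299·0 + 43·3 + 94·5 + 211·0 + 133·3 = 998
Amara: 299·3 + 43·0 + 94·0 + 211·4 + 133·5 = 2406
Diego: 299·2 + 43·1 + 94·1 + 211·5 + 133·4 = 2322
Mei: 299·1 + 43·5 + 94·4 + 211·3 + 133·0 = 1523
Amara has the highest Borda score (2406).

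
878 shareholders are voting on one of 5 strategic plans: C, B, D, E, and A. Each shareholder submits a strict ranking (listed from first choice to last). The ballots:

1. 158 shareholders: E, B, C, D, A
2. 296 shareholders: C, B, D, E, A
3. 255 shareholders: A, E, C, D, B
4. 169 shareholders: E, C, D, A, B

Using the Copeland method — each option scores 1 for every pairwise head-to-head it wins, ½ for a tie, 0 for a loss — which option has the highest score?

E

C: beats B, D, and A; loses to E → score 3.
B: beats D and A; loses to C and E → score 2.
D: beats A; loses to C, B, and E → score 1.
E: beats C, B, D, and A → score 4.
A: loses to C, B, D, and E → score 0.
E has the best pairwise record.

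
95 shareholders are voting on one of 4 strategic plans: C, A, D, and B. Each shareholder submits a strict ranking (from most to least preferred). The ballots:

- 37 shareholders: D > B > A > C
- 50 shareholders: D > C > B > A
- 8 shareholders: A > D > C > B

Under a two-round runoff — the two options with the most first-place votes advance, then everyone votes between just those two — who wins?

D

Round 1 first-place votes: C 0, A 8, D 87, B 0.
D and A advance.
Runoff: D is preferred to A by 87 voters; A by 8.
D wins the runoff.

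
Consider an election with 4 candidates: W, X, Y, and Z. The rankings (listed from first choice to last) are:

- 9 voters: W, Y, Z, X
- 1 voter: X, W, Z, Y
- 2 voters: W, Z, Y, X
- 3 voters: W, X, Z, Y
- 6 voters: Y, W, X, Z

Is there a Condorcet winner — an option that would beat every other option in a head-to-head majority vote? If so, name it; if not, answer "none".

W vs X: 20–1 for W.
W vs Y: 15–6 for W.
W vs Z: 21–0 for W.
W beats every other option head-to-head.

W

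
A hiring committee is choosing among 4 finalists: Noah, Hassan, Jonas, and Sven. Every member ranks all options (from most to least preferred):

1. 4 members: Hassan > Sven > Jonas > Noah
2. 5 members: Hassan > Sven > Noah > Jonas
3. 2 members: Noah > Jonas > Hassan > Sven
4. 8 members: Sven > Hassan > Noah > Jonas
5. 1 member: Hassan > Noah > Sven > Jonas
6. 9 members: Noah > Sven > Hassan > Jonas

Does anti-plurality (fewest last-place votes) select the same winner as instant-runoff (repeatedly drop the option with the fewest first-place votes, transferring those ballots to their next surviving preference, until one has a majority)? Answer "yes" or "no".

Anti-plurality — last-place votes: Noah 4, Hassan 0, Jonas 23, Sven 2. Winner: Hassan.
Instant-runoff — R1 Noah 11, Hassan 10, Jonas 0, Sven 8 (Jonas out); R2 Noah 11, Hassan 10, Sven 8 (Sven out); R3 Noah 11, Hassan 18 (Hassan winner). Winner: Hassan.
The two methods agree.

yes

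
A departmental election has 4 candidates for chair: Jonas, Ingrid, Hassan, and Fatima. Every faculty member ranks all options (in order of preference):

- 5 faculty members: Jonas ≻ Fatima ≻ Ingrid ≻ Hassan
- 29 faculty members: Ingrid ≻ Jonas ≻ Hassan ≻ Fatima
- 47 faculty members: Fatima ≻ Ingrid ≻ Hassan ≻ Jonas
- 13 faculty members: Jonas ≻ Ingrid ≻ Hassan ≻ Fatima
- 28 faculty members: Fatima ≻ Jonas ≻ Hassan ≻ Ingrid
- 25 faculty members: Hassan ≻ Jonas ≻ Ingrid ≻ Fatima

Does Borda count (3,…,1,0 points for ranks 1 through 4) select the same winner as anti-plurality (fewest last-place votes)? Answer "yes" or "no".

no

Borda — scores: Jonas 218, Ingrid 237, Hassan 192, Fatima 235. Winner: Ingrid.
Anti-plurality — last-place votes: Jonas 47, Ingrid 28, Hassan 5, Fatima 67. Winner: Hassan.
The two methods disagree.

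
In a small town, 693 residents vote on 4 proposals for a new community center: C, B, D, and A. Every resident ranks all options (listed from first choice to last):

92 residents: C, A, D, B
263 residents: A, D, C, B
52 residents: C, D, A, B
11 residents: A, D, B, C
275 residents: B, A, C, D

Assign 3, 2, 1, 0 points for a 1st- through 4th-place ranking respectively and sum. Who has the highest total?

C: 92·3 + 263·1 + 52·3 + 11·0 + 275·1 = 970
B: 92·0 + 263·0 + 52·0 + 11·1 + 275·3 = 836
D: 92·1 + 263·2 + 52·2 + 11·2 + 275·0 = 744
A: 92·2 + 263·3 + 52·1 + 11·3 + 275·2 = 1608
A has the highest Borda score (1608).

A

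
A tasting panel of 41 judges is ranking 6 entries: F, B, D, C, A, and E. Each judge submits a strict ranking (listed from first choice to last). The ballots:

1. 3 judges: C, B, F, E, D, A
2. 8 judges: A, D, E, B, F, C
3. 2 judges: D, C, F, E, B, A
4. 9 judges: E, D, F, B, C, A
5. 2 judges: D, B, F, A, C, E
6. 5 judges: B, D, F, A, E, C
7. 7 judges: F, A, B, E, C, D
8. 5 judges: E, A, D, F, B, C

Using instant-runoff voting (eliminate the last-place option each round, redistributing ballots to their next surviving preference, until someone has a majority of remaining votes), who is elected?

Round 1: F 7, B 5, D 4, C 3, A 8, E 14. Eliminate C.
Round 2: F 7, B 8, D 4, A 8, E 14. Eliminate D.
Round 3: F 9, B 10, A 8, E 14. Eliminate A.
Round 4: F 9, B 10, E 22. E has a majority.

E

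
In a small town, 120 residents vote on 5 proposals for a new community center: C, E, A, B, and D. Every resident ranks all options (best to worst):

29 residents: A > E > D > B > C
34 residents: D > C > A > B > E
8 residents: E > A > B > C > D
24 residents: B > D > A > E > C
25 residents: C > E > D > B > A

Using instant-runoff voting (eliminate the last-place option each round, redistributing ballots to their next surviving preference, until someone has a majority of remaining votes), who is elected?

Round 1: C 25, E 8, A 29, B 24, D 34. Eliminate E.
Round 2: C 25, A 37, B 24, D 34. Eliminate B.
Round 3: C 25, A 37, D 58. Eliminate C.
Round 4: A 37, D 83. D has a majority.

D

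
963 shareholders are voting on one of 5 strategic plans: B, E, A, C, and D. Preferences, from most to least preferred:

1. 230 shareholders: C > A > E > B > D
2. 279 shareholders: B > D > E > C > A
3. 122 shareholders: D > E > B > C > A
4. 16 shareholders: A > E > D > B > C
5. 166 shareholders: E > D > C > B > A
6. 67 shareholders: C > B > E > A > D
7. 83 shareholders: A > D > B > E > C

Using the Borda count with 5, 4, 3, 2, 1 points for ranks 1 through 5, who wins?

E

B: 230·2 + 279·5 + 122·3 + 16·2 + 166·2 + 67·4 + 83·3 = 3102
E: 230·3 + 279·3 + 122·4 + 16·4 + 166·5 + 67·3 + 83·2 = 3276
A: 230·4 + 279·1 + 122·1 + 16·5 + 166·1 + 67·2 + 83·5 = 2116
C: 230·5 + 279·2 + 122·2 + 16·1 + 166·3 + 67·5 + 83·1 = 2884
D: 230·1 + 279·4 + 122·5 + 16·3 + 166·4 + 67·1 + 83·4 = 3067
E has the highest Borda score (3276).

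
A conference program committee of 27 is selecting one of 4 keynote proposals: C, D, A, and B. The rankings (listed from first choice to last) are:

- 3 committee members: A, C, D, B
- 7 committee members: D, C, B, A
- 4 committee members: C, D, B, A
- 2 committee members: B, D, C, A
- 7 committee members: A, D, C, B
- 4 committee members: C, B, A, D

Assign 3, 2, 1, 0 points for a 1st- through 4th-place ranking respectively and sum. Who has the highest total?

C

C: 3·2 + 7·2 + 4·3 + 2·1 + 7·1 + 4·3 = 53
D: 3·1 + 7·3 + 4·2 + 2·2 + 7·2 + 4·0 = 50
A: 3·3 + 7·0 + 4·0 + 2·0 + 7·3 + 4·1 = 34
B: 3·0 + 7·1 + 4·1 + 2·3 + 7·0 + 4·2 = 25
C has the highest Borda score (53).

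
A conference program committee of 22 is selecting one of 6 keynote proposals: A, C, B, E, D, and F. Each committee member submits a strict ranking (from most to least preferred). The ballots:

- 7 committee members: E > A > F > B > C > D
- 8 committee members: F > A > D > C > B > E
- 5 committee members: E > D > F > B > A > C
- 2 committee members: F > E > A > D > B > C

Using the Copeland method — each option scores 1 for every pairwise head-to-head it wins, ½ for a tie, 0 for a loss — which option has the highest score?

E

A: beats C, B, and D; loses to E and F → score 3.
C: loses to A, B, E, D, and F → score 0.
B: beats C; loses to A, E, D, and F → score 1.
E: beats A, C, B, D, and F → score 5.
D: beats C and B; loses to A, E, and F → score 2.
F: beats A, C, B, and D; loses to E → score 4.
E has the best pairwise record.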